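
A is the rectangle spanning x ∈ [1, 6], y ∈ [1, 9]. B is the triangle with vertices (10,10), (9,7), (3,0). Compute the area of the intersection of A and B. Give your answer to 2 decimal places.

1.10

The intersection is the polygon with vertices (6,3.5), (3.857,1), (3.7,1), (6,4.286).
By the shoelace formula its area is 1.10.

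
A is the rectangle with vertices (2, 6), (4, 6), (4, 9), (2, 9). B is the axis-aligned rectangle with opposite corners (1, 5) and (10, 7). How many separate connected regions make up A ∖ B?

A ∖ B is a single connected region.

1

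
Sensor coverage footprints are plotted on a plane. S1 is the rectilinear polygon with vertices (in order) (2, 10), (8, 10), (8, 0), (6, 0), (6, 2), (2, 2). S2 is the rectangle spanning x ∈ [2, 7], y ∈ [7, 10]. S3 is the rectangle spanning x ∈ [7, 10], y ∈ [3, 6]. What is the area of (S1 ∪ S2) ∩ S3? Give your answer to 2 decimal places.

3.00

The region (S1 ∪ S2) ∩ S3 is the polygon with vertices (8,3), (7,3), (7,6), (8,6).
By the shoelace formula its area is 3.00.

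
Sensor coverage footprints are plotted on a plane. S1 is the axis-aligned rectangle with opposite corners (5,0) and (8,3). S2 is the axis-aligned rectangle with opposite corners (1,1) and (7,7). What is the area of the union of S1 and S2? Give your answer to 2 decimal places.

By inclusion–exclusion:
Individual areas: |S1| = 9, |S2| = 36.
|S1∩S2|: x∈[5,7], y∈[1,3] → 2·2 = 4.
|S1 ∪ S2| = 45 − 4 = 41.00.

41.00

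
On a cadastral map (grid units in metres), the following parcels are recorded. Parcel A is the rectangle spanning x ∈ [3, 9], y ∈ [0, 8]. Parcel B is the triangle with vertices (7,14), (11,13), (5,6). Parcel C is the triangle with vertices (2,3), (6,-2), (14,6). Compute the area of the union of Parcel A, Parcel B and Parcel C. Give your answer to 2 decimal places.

By inclusion–exclusion:
Individual areas: |Parcel A| = 48, |Parcel B| = 17, |Parcel C| = 36.
|Parcel A∩Parcel B| = 1.2143.
|Parcel A∩Parcel C| = 22.275.
|Parcel B∩Parcel C| = 0.
|Parcel A∩Parcel B∩Parcel C| = 0.
|Parcel A ∪ Parcel B ∪ Parcel C| = 101 − 23.4893 + 0 = 77.51.

77.51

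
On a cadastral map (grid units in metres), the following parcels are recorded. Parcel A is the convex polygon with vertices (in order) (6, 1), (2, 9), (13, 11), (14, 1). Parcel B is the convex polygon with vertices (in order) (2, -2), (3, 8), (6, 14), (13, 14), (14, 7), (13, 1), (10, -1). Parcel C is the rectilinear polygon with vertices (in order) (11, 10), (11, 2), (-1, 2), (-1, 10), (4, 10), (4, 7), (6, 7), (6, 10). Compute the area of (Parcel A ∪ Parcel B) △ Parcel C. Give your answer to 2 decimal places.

|Parcel A ∪ Parcel B| = 155.8083.
|(Parcel A ∪ Parcel B) ∩ Parcel C| = 60.2333.
|(Parcel A ∪ Parcel B) △ Parcel C| = 155.8083 + 90 − 120.4667 = 125.34.

125.34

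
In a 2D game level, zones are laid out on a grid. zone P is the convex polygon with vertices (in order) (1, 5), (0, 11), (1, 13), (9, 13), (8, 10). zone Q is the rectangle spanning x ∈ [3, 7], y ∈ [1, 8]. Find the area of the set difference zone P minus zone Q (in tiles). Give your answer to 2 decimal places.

42.27

|zone P| = 44, |zone P∩zone Q| = 1.7286.
|zone P ∖ zone Q| = |zone P| − |zone P∩zone Q| = 44 − 1.7286 = 42.27.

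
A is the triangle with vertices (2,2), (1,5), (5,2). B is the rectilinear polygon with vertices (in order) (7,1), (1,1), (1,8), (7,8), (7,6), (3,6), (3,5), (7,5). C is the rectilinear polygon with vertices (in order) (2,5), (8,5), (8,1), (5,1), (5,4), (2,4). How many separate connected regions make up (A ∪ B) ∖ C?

1

(A ∪ B) ∖ C is a single connected region.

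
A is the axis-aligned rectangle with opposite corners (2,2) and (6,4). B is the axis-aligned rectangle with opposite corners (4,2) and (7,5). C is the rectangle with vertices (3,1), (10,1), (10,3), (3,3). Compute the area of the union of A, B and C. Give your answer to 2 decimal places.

23.00

By inclusion–exclusion:
Individual areas: |A| = 8, |B| = 9, |C| = 14.
|A∩B|: x∈[4,6], y∈[2,4] → 2·2 = 4.
|A∩C|: x∈[3,6], y∈[2,3] → 3·1 = 3.
|B∩C|: x∈[4,7], y∈[2,3] → 3·1 = 3.
|A∩B∩C| = 2.
|A ∪ B ∪ C| = 31 − 10 + 2 = 23.00.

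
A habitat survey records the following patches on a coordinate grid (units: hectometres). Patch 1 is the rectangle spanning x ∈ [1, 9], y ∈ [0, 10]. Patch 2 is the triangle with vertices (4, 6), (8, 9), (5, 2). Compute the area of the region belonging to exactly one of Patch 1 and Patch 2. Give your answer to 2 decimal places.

70.50

|Patch 1| = 80, |Patch 2| = 9.5, |Patch 1∩Patch 2| = 9.5.
|Patch 1 △ Patch 2| = |Patch 1| + |Patch 2| − 2·|Patch 1∩Patch 2| = 80 + 9.5 − 19 = 70.50.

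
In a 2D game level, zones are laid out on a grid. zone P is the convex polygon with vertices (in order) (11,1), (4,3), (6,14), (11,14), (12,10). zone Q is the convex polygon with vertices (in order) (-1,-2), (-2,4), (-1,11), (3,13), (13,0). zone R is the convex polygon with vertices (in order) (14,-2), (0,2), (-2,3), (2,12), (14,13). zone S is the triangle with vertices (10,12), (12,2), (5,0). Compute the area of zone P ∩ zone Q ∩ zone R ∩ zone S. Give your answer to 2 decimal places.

The intersection is the polygon with vertices (11.155,2.398), (11.082,1.738), (9.75,1.357), (6.011,2.425), (7.811,6.746).
By the shoelace formula its area is 14.26.

14.26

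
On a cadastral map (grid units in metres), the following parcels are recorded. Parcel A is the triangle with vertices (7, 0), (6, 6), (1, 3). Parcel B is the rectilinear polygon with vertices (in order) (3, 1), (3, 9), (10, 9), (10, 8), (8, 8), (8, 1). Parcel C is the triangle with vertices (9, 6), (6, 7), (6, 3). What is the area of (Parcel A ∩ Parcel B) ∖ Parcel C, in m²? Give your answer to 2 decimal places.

|Parcel A ∩ Parcel B| = 13.3833.
|(Parcel A ∩ Parcel B) ∩ Parcel C| = 0.6429.
|(Parcel A ∩ Parcel B) ∖ Parcel C| = 13.3833 − 0.6429 = 12.74.

12.74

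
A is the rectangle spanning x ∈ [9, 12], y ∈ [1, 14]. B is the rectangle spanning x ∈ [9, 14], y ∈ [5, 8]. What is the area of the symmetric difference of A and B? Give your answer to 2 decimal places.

36.00

|A∩B|: x∈[9,12], y∈[5,8] → 3·3 = 9.
|A △ B| = |A| + |B| − 2·|A∩B| = 39 + 15 − 18 = 36.00.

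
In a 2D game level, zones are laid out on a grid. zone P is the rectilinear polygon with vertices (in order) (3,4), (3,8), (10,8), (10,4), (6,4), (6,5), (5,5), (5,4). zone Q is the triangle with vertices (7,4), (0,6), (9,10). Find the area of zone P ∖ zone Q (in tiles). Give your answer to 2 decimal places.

11.69

|zone P| = 27, |zone P∩zone Q| = 15.3095.
|zone P ∖ zone Q| = |zone P| − |zone P∩zone Q| = 27 − 15.3095 = 11.69.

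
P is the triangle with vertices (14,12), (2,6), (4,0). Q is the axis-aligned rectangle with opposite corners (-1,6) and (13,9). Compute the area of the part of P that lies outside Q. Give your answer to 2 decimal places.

26.25

|P| = 42, |P∩Q| = 15.75.
|P ∖ Q| = |P| − |P∩Q| = 42 − 15.75 = 26.25.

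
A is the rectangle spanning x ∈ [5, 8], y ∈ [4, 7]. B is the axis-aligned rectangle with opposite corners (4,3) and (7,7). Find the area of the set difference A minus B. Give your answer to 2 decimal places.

3.00

|A∩B|: x∈[5,7], y∈[4,7] → 2·3 = 6.
|A| = 9.
|A ∖ B| = |A| − |A∩B| = 9 − 6 = 3.00.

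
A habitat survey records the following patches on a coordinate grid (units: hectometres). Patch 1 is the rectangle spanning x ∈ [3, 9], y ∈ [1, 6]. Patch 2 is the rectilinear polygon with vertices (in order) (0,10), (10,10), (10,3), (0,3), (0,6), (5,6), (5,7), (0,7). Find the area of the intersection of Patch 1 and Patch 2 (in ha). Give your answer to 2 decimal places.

The intersection is the polygon with vertices (9,6), (9,3), (3,3), (3,6), (5,6).
By the shoelace formula its area is 18.00.

18.00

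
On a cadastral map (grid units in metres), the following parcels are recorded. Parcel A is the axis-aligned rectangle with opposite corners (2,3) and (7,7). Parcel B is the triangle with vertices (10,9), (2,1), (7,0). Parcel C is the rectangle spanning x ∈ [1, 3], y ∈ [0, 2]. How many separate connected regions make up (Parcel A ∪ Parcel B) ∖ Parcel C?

(Parcel A ∪ Parcel B) ∖ Parcel C is a single connected region.

1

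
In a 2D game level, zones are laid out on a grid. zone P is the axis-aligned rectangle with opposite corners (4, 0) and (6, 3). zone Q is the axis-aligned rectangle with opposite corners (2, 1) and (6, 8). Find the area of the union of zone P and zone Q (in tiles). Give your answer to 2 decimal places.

30.00

By inclusion–exclusion:
Individual areas: |zone P| = 6, |zone Q| = 28.
|zone P∩zone Q|: x∈[4,6], y∈[1,3] → 2·2 = 4.
|zone P ∪ zone Q| = 34 − 4 = 30.00.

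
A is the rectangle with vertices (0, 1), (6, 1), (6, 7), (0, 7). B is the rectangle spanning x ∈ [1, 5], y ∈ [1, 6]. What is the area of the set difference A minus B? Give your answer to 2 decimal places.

16.00

|A∩B|: x∈[1,5], y∈[1,6] → 4·5 = 20.
|A| = 36.
|A ∖ B| = |A| − |A∩B| = 36 − 20 = 16.00.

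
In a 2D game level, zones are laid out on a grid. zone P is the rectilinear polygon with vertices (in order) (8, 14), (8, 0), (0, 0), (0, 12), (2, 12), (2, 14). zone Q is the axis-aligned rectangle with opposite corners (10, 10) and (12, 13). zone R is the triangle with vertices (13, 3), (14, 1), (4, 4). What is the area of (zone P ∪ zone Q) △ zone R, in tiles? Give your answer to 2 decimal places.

|zone P ∪ zone Q| = 114.
|(zone P ∪ zone Q) ∩ zone R| = 1.5111.
|(zone P ∪ zone Q) △ zone R| = 114 + 8.5 − 3.0222 = 119.48.

119.48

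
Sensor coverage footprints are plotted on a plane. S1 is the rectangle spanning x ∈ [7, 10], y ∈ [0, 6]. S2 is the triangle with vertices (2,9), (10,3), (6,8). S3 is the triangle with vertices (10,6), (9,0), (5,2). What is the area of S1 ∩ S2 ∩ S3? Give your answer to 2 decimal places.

The intersection is the polygon with vertices (9.586,3.517), (9.556,3.333), (8.065,4.452), (8.537,4.829).
By the shoelace formula its area is 0.66.

0.66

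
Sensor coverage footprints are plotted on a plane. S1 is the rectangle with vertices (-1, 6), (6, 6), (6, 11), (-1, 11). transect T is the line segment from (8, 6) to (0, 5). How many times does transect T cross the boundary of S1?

The segment lies entirely outside S1 and never meets its boundary.

0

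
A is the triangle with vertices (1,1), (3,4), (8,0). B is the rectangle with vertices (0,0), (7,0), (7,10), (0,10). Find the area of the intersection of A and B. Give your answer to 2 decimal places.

The intersection is the polygon with vertices (3,4), (7,0.8), (7,0.143), (1,1).
By the shoelace formula its area is 11.17.

11.17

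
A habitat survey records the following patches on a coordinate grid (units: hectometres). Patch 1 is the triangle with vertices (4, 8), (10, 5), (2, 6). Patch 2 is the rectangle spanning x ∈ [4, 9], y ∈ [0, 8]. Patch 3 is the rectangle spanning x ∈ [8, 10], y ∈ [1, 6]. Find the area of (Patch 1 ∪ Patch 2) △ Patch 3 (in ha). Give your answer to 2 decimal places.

42.06

|Patch 1 ∪ Patch 2| = 42.4375.
|(Patch 1 ∪ Patch 2) ∩ Patch 3| = 5.1875.
|(Patch 1 ∪ Patch 2) △ Patch 3| = 42.4375 + 10 − 10.375 = 42.06.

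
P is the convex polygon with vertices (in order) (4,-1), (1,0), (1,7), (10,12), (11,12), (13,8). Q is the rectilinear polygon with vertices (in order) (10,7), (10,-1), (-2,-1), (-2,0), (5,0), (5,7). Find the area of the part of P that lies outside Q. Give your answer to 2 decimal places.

63.00

|P| = 87.5, |P∩Q| = 24.5.
|P ∖ Q| = |P| − |P∩Q| = 87.5 − 24.5 = 63.00.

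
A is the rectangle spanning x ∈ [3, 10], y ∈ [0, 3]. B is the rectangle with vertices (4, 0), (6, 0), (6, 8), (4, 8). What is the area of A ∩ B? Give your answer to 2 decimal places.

|A∩B|: x∈[4,6], y∈[0,3] → 2·3 = 6.

6.00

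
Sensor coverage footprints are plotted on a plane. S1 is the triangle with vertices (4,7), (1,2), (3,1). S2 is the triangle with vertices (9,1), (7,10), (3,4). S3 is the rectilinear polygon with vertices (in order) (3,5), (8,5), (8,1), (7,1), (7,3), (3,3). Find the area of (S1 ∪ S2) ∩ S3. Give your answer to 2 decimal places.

10.61

|S1 ∪ S2| = 30.1923.
|(S1 ∪ S2) ∩ S3| = 10.61.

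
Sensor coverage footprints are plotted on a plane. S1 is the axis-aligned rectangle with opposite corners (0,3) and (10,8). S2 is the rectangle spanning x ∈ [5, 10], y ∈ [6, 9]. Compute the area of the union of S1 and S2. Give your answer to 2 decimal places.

55.00

By inclusion–exclusion:
Individual areas: |S1| = 50, |S2| = 15.
|S1∩S2|: x∈[5,10], y∈[6,8] → 5·2 = 10.
|S1 ∪ S2| = 65 − 10 = 55.00.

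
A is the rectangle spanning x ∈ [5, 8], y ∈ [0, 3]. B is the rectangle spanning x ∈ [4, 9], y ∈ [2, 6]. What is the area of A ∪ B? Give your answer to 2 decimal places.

By inclusion–exclusion:
Individual areas: |A| = 9, |B| = 20.
|A∩B|: x∈[5,8], y∈[2,3] → 3·1 = 3.
|A ∪ B| = 29 − 3 = 26.00.

26.00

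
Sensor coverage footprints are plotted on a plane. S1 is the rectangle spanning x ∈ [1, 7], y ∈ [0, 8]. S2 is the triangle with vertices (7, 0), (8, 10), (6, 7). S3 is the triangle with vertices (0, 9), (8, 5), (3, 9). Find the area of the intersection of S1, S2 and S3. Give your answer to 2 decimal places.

The intersection is the polygon with vertices (7,5.5), (6.154,5.923), (6.064,6.548), (7,5.8).
By the shoelace formula its area is 0.39.

0.39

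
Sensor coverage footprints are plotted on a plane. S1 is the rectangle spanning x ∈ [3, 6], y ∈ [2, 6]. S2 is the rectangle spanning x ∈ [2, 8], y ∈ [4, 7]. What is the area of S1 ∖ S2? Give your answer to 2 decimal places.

6.00

|S1∩S2|: x∈[3,6], y∈[4,6] → 3·2 = 6.
|S1| = 12.
|S1 ∖ S2| = |S1| − |S1∩S2| = 12 − 6 = 6.00.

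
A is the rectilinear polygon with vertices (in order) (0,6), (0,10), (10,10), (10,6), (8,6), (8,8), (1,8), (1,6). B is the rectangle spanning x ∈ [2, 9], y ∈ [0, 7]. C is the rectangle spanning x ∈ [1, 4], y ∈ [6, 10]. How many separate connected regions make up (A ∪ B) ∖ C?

(A ∪ B) ∖ C splits into 2 disjoint pieces (area 4, area 62).

2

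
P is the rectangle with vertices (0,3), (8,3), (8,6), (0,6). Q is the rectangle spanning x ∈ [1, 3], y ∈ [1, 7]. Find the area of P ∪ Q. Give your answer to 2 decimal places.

By inclusion–exclusion:
Individual areas: |P| = 24, |Q| = 12.
|P∩Q|: x∈[1,3], y∈[3,6] → 2·3 = 6.
|P ∪ Q| = 36 − 6 = 30.00.

30.00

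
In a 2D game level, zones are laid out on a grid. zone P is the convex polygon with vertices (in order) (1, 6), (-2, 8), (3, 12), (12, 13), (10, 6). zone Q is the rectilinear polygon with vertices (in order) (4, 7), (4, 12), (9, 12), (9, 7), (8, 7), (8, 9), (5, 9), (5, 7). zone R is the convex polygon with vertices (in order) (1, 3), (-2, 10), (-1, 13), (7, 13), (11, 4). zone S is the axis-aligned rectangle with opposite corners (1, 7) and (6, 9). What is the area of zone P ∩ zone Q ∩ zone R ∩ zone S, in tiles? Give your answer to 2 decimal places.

2.00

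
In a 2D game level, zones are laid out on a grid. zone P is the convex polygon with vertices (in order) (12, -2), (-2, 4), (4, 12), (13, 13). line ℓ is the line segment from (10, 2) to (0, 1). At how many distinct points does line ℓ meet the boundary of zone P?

The segment meets the boundary at (4.054,1.405).

1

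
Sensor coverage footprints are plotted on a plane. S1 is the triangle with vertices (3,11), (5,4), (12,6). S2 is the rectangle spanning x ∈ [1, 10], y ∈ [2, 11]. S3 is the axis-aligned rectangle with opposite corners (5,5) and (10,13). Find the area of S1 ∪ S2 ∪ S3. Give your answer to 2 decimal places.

92.68

By inclusion–exclusion:
Individual areas: |S1| = 26.5, |S2| = 81, |S3| = 40.
|S1∩S2| = 24.8175.
|S1∩S3| = 17.1786.
|S2∩S3|: x∈[5,10], y∈[5,11] → 5·6 = 30.
|S1∩S2∩S3| = 17.1786.
|S1 ∪ S2 ∪ S3| = 147.5 − 71.996 + 17.1786 = 92.68.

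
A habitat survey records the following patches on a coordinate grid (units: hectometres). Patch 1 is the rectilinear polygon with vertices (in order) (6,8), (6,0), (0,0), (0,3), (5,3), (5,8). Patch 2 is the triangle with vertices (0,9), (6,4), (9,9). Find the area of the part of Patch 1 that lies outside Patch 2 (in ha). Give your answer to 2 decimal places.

|Patch 1| = 23, |Patch 1∩Patch 2| = 3.5833.
|Patch 1 ∖ Patch 2| = |Patch 1| − |Patch 1∩Patch 2| = 23 − 3.5833 = 19.42.

19.42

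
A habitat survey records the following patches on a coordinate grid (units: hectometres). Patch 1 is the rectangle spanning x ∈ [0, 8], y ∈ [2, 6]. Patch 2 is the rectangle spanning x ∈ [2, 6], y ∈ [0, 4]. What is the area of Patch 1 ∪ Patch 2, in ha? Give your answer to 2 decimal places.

40.00

By inclusion–exclusion:
Individual areas: |Patch 1| = 32, |Patch 2| = 16.
|Patch 1∩Patch 2|: x∈[2,6], y∈[2,4] → 4·2 = 8.
|Patch 1 ∪ Patch 2| = 48 − 8 = 40.00.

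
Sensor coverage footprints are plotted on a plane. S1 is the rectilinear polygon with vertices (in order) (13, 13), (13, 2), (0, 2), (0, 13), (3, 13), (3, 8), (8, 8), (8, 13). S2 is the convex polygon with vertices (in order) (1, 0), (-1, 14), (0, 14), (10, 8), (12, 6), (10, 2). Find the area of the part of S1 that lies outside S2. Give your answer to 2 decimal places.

38.12

|S1| = 118, |S1∩S2| = 79.881.
|S1 ∖ S2| = |S1| − |S1∩S2| = 118 − 79.881 = 38.12.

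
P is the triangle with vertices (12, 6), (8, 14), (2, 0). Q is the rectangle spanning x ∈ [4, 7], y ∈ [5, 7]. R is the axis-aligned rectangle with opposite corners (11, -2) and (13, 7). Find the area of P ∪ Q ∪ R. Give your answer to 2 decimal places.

70.09

By inclusion–exclusion:
Individual areas: |P| = 52, |Q| = 6, |R| = 18.
|P∩Q| = 4.8571.
|P∩R| = 1.05.
|Q∩R| = 0 (no overlap).
|P∩Q∩R| = 0.
|P ∪ Q ∪ R| = 76 − 5.9071 + 0 = 70.09.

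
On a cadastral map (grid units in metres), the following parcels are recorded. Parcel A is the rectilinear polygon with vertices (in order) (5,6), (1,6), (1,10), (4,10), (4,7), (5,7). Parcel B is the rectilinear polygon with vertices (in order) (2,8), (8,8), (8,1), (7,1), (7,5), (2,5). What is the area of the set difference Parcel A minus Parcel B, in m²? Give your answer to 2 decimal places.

8.00

|Parcel A| = 13, |Parcel A∩Parcel B| = 5.
|Parcel A ∖ Parcel B| = |Parcel A| − |Parcel A∩Parcel B| = 13 − 5 = 8.00.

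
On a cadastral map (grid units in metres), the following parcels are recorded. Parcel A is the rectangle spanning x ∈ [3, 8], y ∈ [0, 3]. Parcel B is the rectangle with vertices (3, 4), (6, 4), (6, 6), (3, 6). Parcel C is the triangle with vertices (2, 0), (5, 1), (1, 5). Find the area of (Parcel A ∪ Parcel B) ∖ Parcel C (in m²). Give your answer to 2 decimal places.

|Parcel A ∪ Parcel B| = 21.
|(Parcel A ∪ Parcel B) ∩ Parcel C| = 2.6667.
|(Parcel A ∪ Parcel B) ∖ Parcel C| = 21 − 2.6667 = 18.33.

18.33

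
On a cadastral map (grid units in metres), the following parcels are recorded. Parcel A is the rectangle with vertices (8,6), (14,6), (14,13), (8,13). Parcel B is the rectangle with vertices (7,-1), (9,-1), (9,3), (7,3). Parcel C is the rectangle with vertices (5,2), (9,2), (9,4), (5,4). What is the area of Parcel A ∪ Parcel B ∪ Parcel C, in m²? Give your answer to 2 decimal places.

By inclusion–exclusion:
Individual areas: |Parcel A| = 42, |Parcel B| = 8, |Parcel C| = 8.
|Parcel A∩Parcel B| = 0 (no overlap).
|Parcel A∩Parcel C| = 0 (no overlap).
|Parcel B∩Parcel C|: x∈[7,9], y∈[2,3] → 2·1 = 2.
|Parcel A∩Parcel B∩Parcel C| = 0.
|Parcel A ∪ Parcel B ∪ Parcel C| = 58 − 2 + 0 = 56.00.

56.00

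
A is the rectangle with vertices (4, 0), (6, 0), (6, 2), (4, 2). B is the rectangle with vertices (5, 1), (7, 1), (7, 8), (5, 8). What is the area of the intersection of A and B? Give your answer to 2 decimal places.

1.00

|A∩B|: x∈[5,6], y∈[1,2] → 1·1 = 1.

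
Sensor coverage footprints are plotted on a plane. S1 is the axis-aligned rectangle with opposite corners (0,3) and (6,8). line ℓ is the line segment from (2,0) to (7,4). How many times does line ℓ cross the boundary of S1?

2

The segment meets the boundary at (6,3.2), (5.75,3).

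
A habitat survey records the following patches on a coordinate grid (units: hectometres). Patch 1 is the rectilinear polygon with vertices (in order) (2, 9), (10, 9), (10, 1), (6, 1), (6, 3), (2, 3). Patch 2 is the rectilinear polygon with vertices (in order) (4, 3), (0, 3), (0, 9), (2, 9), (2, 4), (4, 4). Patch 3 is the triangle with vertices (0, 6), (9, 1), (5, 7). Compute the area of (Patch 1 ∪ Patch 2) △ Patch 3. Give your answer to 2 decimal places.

|Patch 1 ∪ Patch 2| = 68.
|(Patch 1 ∪ Patch 2) ∩ Patch 3| = 16.9.
|(Patch 1 ∪ Patch 2) △ Patch 3| = 68 + 17 − 33.8 = 51.20.

51.20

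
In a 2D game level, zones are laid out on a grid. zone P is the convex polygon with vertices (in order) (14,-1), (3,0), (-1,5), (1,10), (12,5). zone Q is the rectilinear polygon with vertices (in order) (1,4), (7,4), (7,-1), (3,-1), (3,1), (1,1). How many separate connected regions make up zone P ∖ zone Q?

zone P ∖ zone Q splits into 2 disjoint pieces (area 74.7727, area 0.4).

2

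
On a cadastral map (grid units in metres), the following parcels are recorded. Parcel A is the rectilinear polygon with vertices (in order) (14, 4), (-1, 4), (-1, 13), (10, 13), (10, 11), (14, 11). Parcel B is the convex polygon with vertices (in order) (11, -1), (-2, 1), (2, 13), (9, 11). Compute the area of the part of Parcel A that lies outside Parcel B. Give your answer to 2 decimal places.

53.42

|Parcel A| = 127, |Parcel A∩Parcel B| = 73.5833.
|Parcel A ∖ Parcel B| = |Parcel A| − |Parcel A∩Parcel B| = 127 − 73.5833 = 53.42.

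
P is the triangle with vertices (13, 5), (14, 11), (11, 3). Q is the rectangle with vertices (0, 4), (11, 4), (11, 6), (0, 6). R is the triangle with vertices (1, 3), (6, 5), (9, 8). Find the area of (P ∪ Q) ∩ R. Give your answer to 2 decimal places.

The region (P ∪ Q) ∩ R is the polygon with vertices (7,6), (6,5), (3.5,4), (2.6,4), (5.8,6).
By the shoelace formula its area is 2.85.

2.85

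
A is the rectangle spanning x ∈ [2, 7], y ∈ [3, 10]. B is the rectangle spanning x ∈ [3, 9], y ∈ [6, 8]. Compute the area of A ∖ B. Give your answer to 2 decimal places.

|A∩B|: x∈[3,7], y∈[6,8] → 4·2 = 8.
|A| = 35.
|A ∖ B| = |A| − |A∩B| = 35 − 8 = 27.00.

27.00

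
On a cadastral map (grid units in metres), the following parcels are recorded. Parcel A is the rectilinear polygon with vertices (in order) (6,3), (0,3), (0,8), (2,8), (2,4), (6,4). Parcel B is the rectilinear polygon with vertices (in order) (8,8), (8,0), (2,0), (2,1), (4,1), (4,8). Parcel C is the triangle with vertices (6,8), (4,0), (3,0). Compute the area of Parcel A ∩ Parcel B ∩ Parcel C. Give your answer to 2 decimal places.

The intersection is the polygon with vertices (5,4), (4.75,3), (4.125,3), (4.5,4).
By the shoelace formula its area is 0.56.

0.56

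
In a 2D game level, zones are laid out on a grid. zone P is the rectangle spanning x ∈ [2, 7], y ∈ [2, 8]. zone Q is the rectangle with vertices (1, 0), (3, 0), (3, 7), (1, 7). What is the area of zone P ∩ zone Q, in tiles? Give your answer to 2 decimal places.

5.00

|zone P∩zone Q|: x∈[2,3], y∈[2,7] → 1·5 = 5.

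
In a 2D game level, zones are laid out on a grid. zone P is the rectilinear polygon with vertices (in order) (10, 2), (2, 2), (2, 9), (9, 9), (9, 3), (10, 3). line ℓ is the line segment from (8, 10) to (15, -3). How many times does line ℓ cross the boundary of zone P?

The segment meets the boundary at (9,8.143), (8.538,9).

2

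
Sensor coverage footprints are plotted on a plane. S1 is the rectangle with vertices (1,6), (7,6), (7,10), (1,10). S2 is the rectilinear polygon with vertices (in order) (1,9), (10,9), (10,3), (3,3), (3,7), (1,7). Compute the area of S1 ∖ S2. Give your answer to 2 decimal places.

8.00

|S1| = 24, |S1∩S2| = 16.
|S1 ∖ S2| = |S1| − |S1∩S2| = 24 − 16 = 8.00.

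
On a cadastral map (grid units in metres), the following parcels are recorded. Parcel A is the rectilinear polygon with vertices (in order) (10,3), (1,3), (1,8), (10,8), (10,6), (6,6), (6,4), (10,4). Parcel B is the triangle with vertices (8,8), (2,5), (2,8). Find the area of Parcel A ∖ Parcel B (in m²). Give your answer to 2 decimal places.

|Parcel A| = 37, |Parcel A∩Parcel B| = 9.
|Parcel A ∖ Parcel B| = |Parcel A| − |Parcel A∩Parcel B| = 37 − 9 = 28.00.

28.00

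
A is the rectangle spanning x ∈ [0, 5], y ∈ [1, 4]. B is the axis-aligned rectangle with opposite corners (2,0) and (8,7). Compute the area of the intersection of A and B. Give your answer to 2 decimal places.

9.00

|A∩B|: x∈[2,5], y∈[1,4] → 3·3 = 9.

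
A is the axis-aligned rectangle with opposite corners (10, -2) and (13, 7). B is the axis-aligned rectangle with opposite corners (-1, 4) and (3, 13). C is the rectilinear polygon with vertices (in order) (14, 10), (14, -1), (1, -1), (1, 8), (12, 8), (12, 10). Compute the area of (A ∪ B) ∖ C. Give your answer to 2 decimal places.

31.00

|A ∪ B| = 63.
|(A ∪ B) ∩ C| = 32.
|(A ∪ B) ∖ C| = 63 − 32 = 31.00.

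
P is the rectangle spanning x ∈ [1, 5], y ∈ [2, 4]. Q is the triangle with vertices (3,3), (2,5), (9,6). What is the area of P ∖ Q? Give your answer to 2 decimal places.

|P| = 8, |P∩Q| = 1.25.
|P ∖ Q| = |P| − |P∩Q| = 8 − 1.25 = 6.75.

6.75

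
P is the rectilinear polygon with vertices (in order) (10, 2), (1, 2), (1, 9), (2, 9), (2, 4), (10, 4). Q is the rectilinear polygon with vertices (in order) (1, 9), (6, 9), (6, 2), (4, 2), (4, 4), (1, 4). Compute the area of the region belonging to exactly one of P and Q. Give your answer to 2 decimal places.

34.00

|P| = 23, |Q| = 29, |P∩Q| = 9.
|P △ Q| = |P| + |Q| − 2·|P∩Q| = 23 + 29 − 18 = 34.00.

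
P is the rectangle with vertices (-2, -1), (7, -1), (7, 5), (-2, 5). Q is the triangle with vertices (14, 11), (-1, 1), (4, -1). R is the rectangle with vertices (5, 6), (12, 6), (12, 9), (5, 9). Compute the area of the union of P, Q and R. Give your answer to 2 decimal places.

By inclusion–exclusion:
Individual areas: |P| = 54, |Q| = 40, |R| = 21.
|P∩Q| = 25.6.
|P∩R| = 0 (no overlap).
|Q∩R| = 6.9333.
|P∩Q∩R| = 0.
|P ∪ Q ∪ R| = 115 − 32.5333 + 0 = 82.47.

82.47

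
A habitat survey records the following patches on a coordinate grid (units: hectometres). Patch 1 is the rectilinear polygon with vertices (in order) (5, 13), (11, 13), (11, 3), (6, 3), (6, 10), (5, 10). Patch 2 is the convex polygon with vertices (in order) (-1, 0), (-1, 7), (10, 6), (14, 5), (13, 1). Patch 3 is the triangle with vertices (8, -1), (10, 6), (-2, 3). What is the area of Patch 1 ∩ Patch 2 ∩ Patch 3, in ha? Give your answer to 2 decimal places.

The intersection is the polygon with vertices (6,3), (6,5), (10,6), (9.143,3).
By the shoelace formula its area is 8.71.

8.71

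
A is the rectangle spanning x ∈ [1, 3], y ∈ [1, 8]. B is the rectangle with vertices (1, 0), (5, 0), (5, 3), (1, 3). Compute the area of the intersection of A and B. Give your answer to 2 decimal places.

|A∩B|: x∈[1,3], y∈[1,3] → 2·2 = 4.

4.00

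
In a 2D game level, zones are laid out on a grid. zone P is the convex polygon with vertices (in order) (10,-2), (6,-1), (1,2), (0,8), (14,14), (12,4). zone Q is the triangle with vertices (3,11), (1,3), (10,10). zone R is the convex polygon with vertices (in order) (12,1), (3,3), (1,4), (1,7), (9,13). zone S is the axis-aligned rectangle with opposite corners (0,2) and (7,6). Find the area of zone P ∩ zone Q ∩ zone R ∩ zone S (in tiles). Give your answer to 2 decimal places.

4.38

The intersection is the polygon with vertices (1.783,3.609), (1.222,3.889), (1.75,6), (4.857,6).
By the shoelace formula its area is 4.38.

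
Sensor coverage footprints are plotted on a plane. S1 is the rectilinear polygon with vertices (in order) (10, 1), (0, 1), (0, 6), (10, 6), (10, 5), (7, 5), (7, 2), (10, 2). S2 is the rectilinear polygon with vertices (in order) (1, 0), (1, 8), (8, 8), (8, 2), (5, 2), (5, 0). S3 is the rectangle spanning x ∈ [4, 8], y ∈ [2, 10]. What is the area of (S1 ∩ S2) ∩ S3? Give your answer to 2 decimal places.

|S1 ∩ S2| = 29.
|(S1 ∩ S2) ∩ S3| = 13.00.

13.00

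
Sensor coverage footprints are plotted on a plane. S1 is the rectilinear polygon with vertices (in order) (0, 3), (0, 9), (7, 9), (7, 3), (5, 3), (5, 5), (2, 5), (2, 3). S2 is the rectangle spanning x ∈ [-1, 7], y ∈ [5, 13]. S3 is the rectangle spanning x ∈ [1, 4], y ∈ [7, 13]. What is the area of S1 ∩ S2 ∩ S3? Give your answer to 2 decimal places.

6.00

The intersection is the polygon with vertices (4,9), (4,7), (1,7), (1,9).
By the shoelace formula its area is 6.00.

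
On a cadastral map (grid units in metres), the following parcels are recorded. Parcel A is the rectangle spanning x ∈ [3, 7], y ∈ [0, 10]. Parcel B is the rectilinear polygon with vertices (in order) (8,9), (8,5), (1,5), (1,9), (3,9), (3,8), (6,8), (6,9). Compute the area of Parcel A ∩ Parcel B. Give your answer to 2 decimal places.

13.00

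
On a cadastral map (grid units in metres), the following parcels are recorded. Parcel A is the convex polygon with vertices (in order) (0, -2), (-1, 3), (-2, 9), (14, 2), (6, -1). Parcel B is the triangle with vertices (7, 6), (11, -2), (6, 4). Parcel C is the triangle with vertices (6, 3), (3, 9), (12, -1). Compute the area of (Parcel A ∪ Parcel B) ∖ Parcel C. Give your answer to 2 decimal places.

|Parcel A ∪ Parcel B| = 87.8454.
|(Parcel A ∪ Parcel B) ∩ Parcel C| = 9.2527.
|(Parcel A ∪ Parcel B) ∖ Parcel C| = 87.8454 − 9.2527 = 78.59.

78.59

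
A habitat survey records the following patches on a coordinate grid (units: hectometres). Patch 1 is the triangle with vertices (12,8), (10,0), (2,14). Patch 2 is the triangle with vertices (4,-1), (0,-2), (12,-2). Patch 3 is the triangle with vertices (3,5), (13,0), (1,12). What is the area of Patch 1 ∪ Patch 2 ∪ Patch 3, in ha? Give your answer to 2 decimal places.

76.25

By inclusion–exclusion:
Individual areas: |Patch 1| = 46, |Patch 2| = 6, |Patch 3| = 30.
|Patch 1∩Patch 2| = 0.
|Patch 1∩Patch 3| = 5.75.
|Patch 2∩Patch 3| = 0.
|Patch 1∩Patch 2∩Patch 3| = 0.
|Patch 1 ∪ Patch 2 ∪ Patch 3| = 82 − 5.75 + 0 = 76.25.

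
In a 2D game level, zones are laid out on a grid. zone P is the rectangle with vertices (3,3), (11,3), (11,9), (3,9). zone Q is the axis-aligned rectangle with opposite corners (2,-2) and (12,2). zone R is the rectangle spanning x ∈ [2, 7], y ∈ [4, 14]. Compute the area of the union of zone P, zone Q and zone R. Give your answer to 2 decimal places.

118.00

By inclusion–exclusion:
Individual areas: |zone P| = 48, |zone Q| = 40, |zone R| = 50.
|zone P∩zone Q| = 0 (no overlap).
|zone P∩zone R|: x∈[3,7], y∈[4,9] → 4·5 = 20.
|zone Q∩zone R| = 0 (no overlap).
|zone P∩zone Q∩zone R| = 0.
|zone P ∪ zone Q ∪ zone R| = 138 − 20 + 0 = 118.00.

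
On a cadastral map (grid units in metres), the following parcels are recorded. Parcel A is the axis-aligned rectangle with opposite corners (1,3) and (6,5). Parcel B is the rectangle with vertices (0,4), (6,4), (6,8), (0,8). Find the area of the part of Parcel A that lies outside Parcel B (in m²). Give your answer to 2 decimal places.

5.00

|Parcel A∩Parcel B|: x∈[1,6], y∈[4,5] → 5·1 = 5.
|Parcel A| = 10.
|Parcel A ∖ Parcel B| = |Parcel A| − |Parcel A∩Parcel B| = 10 − 5 = 5.00.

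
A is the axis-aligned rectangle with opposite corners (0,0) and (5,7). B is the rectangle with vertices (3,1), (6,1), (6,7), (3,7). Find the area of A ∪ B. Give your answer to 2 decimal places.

41.00

By inclusion–exclusion:
Individual areas: |A| = 35, |B| = 18.
|A∩B|: x∈[3,5], y∈[1,7] → 2·6 = 12.
|A ∪ B| = 53 − 12 = 41.00.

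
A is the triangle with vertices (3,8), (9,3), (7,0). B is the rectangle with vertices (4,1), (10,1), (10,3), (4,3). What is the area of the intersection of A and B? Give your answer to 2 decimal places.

The intersection is the polygon with vertices (7.667,1), (6.5,1), (5.5,3), (9,3).
By the shoelace formula its area is 4.67.

4.67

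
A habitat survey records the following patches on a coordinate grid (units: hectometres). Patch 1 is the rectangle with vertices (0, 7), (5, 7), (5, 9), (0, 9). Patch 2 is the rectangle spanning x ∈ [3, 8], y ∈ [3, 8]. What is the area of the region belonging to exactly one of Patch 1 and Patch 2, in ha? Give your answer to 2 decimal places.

31.00

|Patch 1∩Patch 2|: x∈[3,5], y∈[7,8] → 2·1 = 2.
|Patch 1 △ Patch 2| = |Patch 1| + |Patch 2| − 2·|Patch 1∩Patch 2| = 10 + 25 − 4 = 31.00.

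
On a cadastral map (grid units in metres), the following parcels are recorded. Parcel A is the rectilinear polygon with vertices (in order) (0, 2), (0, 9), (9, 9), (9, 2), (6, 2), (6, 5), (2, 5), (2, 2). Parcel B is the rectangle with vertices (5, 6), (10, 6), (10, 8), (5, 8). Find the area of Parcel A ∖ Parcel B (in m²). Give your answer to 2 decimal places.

43.00

|Parcel A| = 51, |Parcel A∩Parcel B| = 8.
|Parcel A ∖ Parcel B| = |Parcel A| − |Parcel A∩Parcel B| = 51 − 8 = 43.00.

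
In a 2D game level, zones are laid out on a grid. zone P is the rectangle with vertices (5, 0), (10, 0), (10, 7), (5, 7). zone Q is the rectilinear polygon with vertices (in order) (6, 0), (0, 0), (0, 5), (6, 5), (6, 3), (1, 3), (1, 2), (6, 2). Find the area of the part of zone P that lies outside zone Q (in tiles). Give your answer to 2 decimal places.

31.00

|zone P| = 35, |zone P∩zone Q| = 4.
|zone P ∖ zone Q| = |zone P| − |zone P∩zone Q| = 35 − 4 = 31.00.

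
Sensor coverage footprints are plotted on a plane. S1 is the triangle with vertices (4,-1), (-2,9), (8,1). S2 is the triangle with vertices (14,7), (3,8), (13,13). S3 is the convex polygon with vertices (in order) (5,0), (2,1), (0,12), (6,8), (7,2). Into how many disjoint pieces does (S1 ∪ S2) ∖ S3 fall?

(S1 ∪ S2) ∖ S3 splits into 3 disjoint pieces (area 4.7142, area 4.2222, area 30.7989).

3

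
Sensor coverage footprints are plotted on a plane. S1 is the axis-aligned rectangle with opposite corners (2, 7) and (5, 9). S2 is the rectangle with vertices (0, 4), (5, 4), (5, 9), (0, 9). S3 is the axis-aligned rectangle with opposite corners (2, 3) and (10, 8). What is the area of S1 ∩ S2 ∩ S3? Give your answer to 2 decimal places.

The intersection is the polygon with vertices (2,7), (2,8), (5,8), (5,7).
By the shoelace formula its area is 3.00.

3.00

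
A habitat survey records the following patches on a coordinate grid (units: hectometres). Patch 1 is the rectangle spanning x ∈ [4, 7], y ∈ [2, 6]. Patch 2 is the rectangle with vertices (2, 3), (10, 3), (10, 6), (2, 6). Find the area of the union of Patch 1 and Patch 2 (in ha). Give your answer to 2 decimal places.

By inclusion–exclusion:
Individual areas: |Patch 1| = 12, |Patch 2| = 24.
|Patch 1∩Patch 2|: x∈[4,7], y∈[3,6] → 3·3 = 9.
|Patch 1 ∪ Patch 2| = 36 − 9 = 27.00.

27.00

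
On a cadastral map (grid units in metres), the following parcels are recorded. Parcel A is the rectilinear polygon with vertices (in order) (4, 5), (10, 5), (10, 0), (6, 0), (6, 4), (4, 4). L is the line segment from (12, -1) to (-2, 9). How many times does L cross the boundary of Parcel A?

4

The segment meets the boundary at (4,4.714), (5,4), (6,3.286), (10,0.429).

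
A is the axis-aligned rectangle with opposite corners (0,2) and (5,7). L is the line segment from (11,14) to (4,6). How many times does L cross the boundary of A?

The segment meets the boundary at (4.875,7).

1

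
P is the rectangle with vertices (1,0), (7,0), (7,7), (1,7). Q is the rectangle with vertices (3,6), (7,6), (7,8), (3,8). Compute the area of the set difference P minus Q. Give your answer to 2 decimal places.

|P∩Q|: x∈[3,7], y∈[6,7] → 4·1 = 4.
|P| = 42.
|P ∖ Q| = |P| − |P∩Q| = 42 − 4 = 38.00.

38.00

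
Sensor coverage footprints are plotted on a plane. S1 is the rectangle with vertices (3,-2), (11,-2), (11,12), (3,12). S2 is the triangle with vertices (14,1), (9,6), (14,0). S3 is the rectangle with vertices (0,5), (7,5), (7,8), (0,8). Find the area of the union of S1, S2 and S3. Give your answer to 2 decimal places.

123.10

By inclusion–exclusion:
Individual areas: |S1| = 112, |S2| = 2.5, |S3| = 21.
|S1∩S2| = 0.4.
|S1∩S3|: x∈[3,7], y∈[5,8] → 4·3 = 12.
|S2∩S3| = 0.
|S1∩S2∩S3| = 0.
|S1 ∪ S2 ∪ S3| = 135.5 − 12.4 + 0 = 123.10.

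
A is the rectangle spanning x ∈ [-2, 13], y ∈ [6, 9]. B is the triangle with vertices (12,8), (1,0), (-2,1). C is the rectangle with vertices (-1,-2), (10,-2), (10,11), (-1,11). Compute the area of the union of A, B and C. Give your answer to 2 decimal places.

By inclusion–exclusion:
Individual areas: |A| = 45, |B| = 17.5, |C| = 143.
|A∩B| = 1.25.
|A∩C|: x∈[-1,10], y∈[6,9] → 11·3 = 33.
|B∩C| = 16.6288.
|A∩B∩C| = 0.7955.
|A ∪ B ∪ C| = 205.5 − 50.8788 + 0.7955 = 155.42.

155.42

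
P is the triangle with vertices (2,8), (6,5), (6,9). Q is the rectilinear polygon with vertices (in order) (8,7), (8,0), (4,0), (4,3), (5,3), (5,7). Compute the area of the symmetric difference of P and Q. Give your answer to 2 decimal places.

|P| = 8, |Q| = 24, |P∩Q| = 1.625.
|P △ Q| = |P| + |Q| − 2·|P∩Q| = 8 + 24 − 3.25 = 28.75.

28.75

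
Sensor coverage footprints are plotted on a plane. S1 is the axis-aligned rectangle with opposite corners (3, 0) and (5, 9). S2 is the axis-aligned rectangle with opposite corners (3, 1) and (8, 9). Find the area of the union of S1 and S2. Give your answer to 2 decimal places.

42.00

By inclusion–exclusion:
Individual areas: |S1| = 18, |S2| = 40.
|S1∩S2|: x∈[3,5], y∈[1,9] → 2·8 = 16.
|S1 ∪ S2| = 58 − 16 = 42.00.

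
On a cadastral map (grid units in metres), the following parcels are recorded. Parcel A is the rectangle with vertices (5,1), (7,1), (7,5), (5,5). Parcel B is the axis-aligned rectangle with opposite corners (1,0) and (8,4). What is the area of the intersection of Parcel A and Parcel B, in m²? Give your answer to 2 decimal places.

|Parcel A∩Parcel B|: x∈[5,7], y∈[1,4] → 2·3 = 6.

6.00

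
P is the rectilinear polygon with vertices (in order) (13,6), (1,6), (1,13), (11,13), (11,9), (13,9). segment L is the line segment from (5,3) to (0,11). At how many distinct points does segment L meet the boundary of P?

The segment meets the boundary at (1,9.4), (3.125,6).

2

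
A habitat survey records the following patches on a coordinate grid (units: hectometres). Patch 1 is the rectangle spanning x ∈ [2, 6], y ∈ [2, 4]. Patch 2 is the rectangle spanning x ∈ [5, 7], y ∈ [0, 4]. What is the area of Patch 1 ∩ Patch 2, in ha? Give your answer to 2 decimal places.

2.00

|Patch 1∩Patch 2|: x∈[5,6], y∈[2,4] → 1·2 = 2.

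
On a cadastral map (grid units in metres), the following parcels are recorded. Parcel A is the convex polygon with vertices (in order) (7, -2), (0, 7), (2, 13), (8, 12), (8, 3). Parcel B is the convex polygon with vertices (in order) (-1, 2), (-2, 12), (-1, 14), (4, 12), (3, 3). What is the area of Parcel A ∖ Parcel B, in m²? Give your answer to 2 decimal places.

54.92

|Parcel A| = 77, |Parcel A∩Parcel B| = 22.0788.
|Parcel A ∖ Parcel B| = |Parcel A| − |Parcel A∩Parcel B| = 77 − 22.0788 = 54.92.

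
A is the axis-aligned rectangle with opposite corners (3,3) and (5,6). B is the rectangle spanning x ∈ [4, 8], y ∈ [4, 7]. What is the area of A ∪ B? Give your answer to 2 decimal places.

16.00

By inclusion–exclusion:
Individual areas: |A| = 6, |B| = 12.
|A∩B|: x∈[4,5], y∈[4,6] → 1·2 = 2.
|A ∪ B| = 18 − 2 = 16.00.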